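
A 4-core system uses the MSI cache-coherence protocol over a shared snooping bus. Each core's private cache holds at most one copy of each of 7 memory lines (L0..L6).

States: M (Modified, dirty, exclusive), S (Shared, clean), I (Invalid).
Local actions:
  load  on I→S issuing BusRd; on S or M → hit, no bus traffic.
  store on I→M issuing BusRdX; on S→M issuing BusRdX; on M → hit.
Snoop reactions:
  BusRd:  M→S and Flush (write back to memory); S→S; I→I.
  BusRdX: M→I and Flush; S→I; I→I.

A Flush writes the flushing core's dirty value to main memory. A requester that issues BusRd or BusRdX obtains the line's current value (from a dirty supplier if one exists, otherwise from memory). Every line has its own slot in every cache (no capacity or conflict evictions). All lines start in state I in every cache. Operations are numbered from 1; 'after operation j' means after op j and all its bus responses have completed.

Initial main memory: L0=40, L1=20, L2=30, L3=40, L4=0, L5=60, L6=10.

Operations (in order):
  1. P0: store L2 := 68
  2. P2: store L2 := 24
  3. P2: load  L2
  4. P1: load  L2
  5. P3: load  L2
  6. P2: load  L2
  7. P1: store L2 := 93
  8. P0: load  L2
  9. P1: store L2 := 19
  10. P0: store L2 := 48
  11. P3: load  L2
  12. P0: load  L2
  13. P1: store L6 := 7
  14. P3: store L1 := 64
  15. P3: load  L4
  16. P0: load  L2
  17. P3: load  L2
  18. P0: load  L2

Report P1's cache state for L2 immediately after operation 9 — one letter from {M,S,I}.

1. P0: store L2 := 68  bus=[BusRdX]  L2: P0=M P1=I P2=I P3=I  mem[L2]=30
2. P2: store L2 := 24  bus=[BusRdX,Flush]  L2: P0=I P1=I P2=M P3=I  mem[L2]=68
3. P2: load  L2  bus=[-]  L2: P0=I P1=I P2=M P3=I  mem[L2]=68
4. P1: load  L2  bus=[BusRd,Flush]  L2: P0=I P1=S P2=S P3=I  mem[L2]=24
5. P3: load  L2  bus=[BusRd]  L2: P0=I P1=S P2=S P3=S  mem[L2]=24
6. P2: load  L2  bus=[-]  L2: P0=I P1=S P2=S P3=S  mem[L2]=24
7. P1: store L2 := 93  bus=[BusRdX]  L2: P0=I P1=M P2=I P3=I  mem[L2]=24
8. P0: load  L2  bus=[BusRd,Flush]  L2: P0=S P1=S P2=I P3=I  mem[L2]=93
9. P1: store L2 := 19  bus=[BusRdX]  L2: P0=I P1=M P2=I P3=I  mem[L2]=93
10. P0: store L2 := 48  bus=[BusRdX,Flush]  L2: P0=M P1=I P2=I P3=I  mem[L2]=19
11. P3: load  L2  bus=[BusRd,Flush]  L2: P0=S P1=I P2=I P3=S  mem[L2]=48
12. P0: load  L2  bus=[-]  L2: P0=S P1=I P2=I P3=S  mem[L2]=48
13. P1: store L6 := 7  bus=[BusRdX]  L6: P0=I P1=M P2=I P3=I  mem[L6]=10
14. P3: store L1 := 64  bus=[BusRdX]  L1: P0=I P1=I P2=I P3=M  mem[L1]=20
15. P3: load  L4  bus=[BusRd]  L4: P0=I P1=I P2=I P3=S  mem[L4]=0
16. P0: load  L2  bus=[-]  L2: P0=S P1=I P2=I P3=S  mem[L2]=48
17. P3: load  L2  bus=[-]  L2: P0=S P1=I P2=I P3=S  mem[L2]=48
18. P0: load  L2  bus=[-]  L2: P0=S P1=I P2=I P3=S  mem[L2]=48

state = M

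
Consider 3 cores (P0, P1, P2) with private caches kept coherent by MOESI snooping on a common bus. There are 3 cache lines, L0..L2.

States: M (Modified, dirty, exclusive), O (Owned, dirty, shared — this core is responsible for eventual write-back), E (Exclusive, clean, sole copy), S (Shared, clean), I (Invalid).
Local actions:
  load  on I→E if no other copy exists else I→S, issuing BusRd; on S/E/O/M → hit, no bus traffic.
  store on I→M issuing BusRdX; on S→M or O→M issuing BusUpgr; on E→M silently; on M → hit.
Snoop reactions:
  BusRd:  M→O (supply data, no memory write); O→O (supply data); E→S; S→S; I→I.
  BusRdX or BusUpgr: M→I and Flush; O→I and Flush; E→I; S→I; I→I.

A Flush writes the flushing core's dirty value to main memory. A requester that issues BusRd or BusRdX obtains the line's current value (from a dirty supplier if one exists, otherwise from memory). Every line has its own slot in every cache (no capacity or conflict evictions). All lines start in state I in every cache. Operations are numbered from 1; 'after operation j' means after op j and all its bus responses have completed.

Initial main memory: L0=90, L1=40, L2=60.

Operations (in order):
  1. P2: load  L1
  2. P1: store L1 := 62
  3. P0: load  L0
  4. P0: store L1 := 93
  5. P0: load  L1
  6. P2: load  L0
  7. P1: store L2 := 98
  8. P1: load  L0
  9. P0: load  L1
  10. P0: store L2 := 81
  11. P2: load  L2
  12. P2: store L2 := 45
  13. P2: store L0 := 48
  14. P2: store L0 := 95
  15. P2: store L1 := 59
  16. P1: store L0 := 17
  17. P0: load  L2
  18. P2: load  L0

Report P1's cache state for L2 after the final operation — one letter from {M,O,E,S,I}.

[1] P2: load  L1 | P0:I, P1:I, P2:E(40) | bus: BusRd
[2] P1: store L1 := 62 | P0:I, P1:M(62), P2:I | bus: BusRdX
[3] P0: load  L0 | P0:E(90), P1:I, P2:I | bus: BusRd
[4] P0: store L1 := 93 | P0:M(93), P1:I, P2:I | bus: BusRdX,Flush
[5] P0: load  L1 | P0:M(93), P1:I, P2:I | bus: none
[6] P2: load  L0 | P0:S(90), P1:I, P2:S(90) | bus: BusRd
[7] P1: store L2 := 98 | P0:I, P1:M(98), P2:I | bus: BusRdX
[8] P1: load  L0 | P0:S(90), P1:S(90), P2:S(90) | bus: BusRd
[9] P0: load  L1 | P0:M(93), P1:I, P2:I | bus: none
[10] P0: store L2 := 81 | P0:M(81), P1:I, P2:I | bus: BusRdX,Flush
[11] P2: load  L2 | P0:O(81), P1:I, P2:S(81) | bus: BusRd
[12] P2: store L2 := 45 | P0:I, P1:I, P2:M(45) | bus: BusUpgr,Flush
[13] P2: store L0 := 48 | P0:I, P1:I, P2:M(48) | bus: BusUpgr
[14] P2: store L0 := 95 | P0:I, P1:I, P2:M(95) | bus: none
[15] P2: store L1 := 59 | P0:I, P1:I, P2:M(59) | bus: BusRdX,Flush
[16] P1: store L0 := 17 | P0:I, P1:M(17), P2:I | bus: BusRdX,Flush
[17] P0: load  L2 | P0:S(45), P1:I, P2:O(45) | bus: BusRd
[18] P2: load  L0 | P0:I, P1:O(17), P2:S(17) | bus: BusRd

state = I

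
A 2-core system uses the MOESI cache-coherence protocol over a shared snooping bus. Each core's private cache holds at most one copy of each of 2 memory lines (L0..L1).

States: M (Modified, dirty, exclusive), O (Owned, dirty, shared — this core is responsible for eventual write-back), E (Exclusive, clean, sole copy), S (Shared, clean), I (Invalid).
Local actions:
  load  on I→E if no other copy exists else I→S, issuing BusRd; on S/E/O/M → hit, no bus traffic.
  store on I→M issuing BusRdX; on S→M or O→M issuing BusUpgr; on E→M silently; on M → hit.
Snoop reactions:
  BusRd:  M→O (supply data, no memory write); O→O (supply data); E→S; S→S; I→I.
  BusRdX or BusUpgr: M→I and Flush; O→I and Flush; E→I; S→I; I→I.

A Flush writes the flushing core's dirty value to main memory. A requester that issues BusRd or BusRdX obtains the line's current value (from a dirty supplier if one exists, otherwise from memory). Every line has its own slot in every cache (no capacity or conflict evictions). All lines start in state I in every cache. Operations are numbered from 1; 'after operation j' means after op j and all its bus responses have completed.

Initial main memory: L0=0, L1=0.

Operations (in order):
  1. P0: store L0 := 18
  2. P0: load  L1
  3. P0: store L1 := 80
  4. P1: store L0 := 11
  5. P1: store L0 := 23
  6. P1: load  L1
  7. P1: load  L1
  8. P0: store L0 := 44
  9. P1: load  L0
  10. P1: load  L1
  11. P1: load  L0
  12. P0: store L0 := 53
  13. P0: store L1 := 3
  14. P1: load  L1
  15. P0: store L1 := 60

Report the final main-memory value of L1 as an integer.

memory[L1] = 0

[1] P0: store L0 := 18 | P0:M(18), P1:I | bus: BusRdX
[2] P0: load  L1 | P0:E(0), P1:I | bus: BusRd
[3] P0: store L1 := 80 | P0:M(80), P1:I | bus: none
[4] P1: store L0 := 11 | P0:I, P1:M(11) | bus: BusRdX,Flush
[5] P1: store L0 := 23 | P0:I, P1:M(23) | bus: none
[6] P1: load  L1 | P0:O(80), P1:S(80) | bus: BusRd
[7] P1: load  L1 | P0:O(80), P1:S(80) | bus: none
[8] P0: store L0 := 44 | P0:M(44), P1:I | bus: BusRdX,Flush
[9] P1: load  L0 | P0:O(44), P1:S(44) | bus: BusRd
[10] P1: load  L1 | P0:O(80), P1:S(80) | bus: none
[11] P1: load  L0 | P0:O(44), P1:S(44) | bus: none
[12] P0: store L0 := 53 | P0:M(53), P1:I | bus: BusUpgr
[13] P0: store L1 := 3 | P0:M(3), P1:I | bus: BusUpgr
[14] P1: load  L1 | P0:O(3), P1:S(3) | bus: BusRd
[15] P0: store L1 := 60 | P0:M(60), P1:I | bus: BusUpgr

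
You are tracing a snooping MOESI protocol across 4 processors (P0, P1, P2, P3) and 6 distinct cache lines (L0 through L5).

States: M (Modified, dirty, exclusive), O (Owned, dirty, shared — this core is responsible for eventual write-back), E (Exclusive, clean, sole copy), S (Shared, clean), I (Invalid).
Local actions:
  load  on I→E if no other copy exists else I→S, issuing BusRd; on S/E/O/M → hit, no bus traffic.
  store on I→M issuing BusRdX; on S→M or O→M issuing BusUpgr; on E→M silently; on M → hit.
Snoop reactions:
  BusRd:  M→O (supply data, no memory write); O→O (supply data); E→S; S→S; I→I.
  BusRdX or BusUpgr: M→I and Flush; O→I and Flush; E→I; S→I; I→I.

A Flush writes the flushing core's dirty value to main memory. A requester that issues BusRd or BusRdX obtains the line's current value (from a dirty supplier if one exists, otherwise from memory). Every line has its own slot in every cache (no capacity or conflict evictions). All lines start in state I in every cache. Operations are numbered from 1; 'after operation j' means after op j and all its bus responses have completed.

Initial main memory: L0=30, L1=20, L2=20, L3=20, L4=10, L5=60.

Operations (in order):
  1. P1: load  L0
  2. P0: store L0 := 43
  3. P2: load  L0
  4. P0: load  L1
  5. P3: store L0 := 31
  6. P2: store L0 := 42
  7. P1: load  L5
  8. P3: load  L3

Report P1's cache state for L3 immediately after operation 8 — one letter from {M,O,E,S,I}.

state = I

1. P1: load  L0  bus=[BusRd]  L0: P0=I P1=E P2=I P3=I  mem[L0]=30
2. P0: store L0 := 43  bus=[BusRdX]  L0: P0=M P1=I P2=I P3=I  mem[L0]=30
3. P2: load  L0  bus=[BusRd]  L0: P0=O P1=I P2=S P3=I  mem[L0]=30
4. P0: load  L1  bus=[BusRd]  L1: P0=E P1=I P2=I P3=I  mem[L1]=20
5. P3: store L0 := 31  bus=[BusRdX,Flush]  L0: P0=I P1=I P2=I P3=M  mem[L0]=43
6. P2: store L0 := 42  bus=[BusRdX,Flush]  L0: P0=I P1=I P2=M P3=I  mem[L0]=31
7. P1: load  L5  bus=[BusRd]  L5: P0=I P1=E P2=I P3=I  mem[L5]=60
8. P3: load  L3  bus=[BusRd]  L3: P0=I P1=I P2=I P3=E  mem[L3]=20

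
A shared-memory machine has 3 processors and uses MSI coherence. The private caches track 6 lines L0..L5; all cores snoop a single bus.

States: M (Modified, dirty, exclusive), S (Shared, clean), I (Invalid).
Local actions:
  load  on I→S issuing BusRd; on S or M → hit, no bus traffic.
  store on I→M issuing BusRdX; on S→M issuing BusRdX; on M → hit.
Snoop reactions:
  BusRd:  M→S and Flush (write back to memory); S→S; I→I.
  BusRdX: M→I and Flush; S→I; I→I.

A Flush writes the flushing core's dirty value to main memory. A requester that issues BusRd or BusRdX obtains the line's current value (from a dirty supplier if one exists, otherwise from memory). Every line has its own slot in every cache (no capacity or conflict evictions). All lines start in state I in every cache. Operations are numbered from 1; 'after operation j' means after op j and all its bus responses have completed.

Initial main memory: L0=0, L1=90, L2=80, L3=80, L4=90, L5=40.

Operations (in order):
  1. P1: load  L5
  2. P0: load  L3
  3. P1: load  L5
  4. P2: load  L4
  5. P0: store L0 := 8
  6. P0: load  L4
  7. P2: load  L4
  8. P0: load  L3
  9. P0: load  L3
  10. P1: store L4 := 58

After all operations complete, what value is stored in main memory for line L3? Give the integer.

memory[L3] = 80

  op1 P1: load  L5 → I/S/I on L5; bus BusRd; mem=40
  op2 P0: load  L3 → S/I/I on L3; bus BusRd; mem=80
  op3 P1: load  L5 → I/S/I on L5; bus (none); mem=40
  op4 P2: load  L4 → I/I/S on L4; bus BusRd; mem=90
  op5 P0: store L0 := 8 → M/I/I on L0; bus BusRdX; mem=0
  op6 P0: load  L4 → S/I/S on L4; bus BusRd; mem=90
  op7 P2: load  L4 → S/I/S on L4; bus (none); mem=90
  op8 P0: load  L3 → S/I/I on L3; bus (none); mem=80
  op9 P0: load  L3 → S/I/I on L3; bus (none); mem=80
  op10 P1: store L4 := 58 → I/M/I on L4; bus BusRdX; mem=90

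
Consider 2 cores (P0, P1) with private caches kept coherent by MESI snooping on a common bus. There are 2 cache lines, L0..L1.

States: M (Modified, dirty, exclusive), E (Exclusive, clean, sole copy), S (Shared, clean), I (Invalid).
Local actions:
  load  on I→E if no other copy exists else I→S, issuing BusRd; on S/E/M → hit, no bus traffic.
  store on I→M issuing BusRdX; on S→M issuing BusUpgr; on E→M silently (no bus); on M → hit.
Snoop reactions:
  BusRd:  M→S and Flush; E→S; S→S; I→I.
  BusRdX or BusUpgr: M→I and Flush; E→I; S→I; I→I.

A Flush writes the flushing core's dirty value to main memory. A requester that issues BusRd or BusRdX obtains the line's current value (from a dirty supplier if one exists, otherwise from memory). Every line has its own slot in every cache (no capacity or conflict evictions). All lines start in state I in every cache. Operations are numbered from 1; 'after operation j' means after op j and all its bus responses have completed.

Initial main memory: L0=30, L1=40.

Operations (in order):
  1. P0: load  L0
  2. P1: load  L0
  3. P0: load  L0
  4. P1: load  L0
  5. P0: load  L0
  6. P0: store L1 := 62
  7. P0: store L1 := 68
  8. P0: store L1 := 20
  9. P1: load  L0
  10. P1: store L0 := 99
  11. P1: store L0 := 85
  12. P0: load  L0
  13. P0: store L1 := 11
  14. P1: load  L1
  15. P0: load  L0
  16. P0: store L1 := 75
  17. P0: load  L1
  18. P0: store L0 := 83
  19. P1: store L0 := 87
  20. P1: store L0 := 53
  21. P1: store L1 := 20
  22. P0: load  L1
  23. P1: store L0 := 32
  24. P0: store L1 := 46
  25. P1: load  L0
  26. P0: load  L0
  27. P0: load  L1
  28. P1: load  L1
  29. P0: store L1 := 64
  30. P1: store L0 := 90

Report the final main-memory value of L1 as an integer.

1. P0: load  L0  bus=[BusRd]  L0: P0=E P1=I  mem[L0]=30
2. P1: load  L0  bus=[BusRd]  L0: P0=S P1=S  mem[L0]=30
3. P0: load  L0  bus=[-]  L0: P0=S P1=S  mem[L0]=30
4. P1: load  L0  bus=[-]  L0: P0=S P1=S  mem[L0]=30
5. P0: load  L0  bus=[-]  L0: P0=S P1=S  mem[L0]=30
6. P0: store L1 := 62  bus=[BusRdX]  L1: P0=M P1=I  mem[L1]=40
7. P0: store L1 := 68  bus=[-]  L1: P0=M P1=I  mem[L1]=40
8. P0: store L1 := 20  bus=[-]  L1: P0=M P1=I  mem[L1]=40
9. P1: load  L0  bus=[-]  L0: P0=S P1=S  mem[L0]=30
10. P1: store L0 := 99  bus=[BusUpgr]  L0: P0=I P1=M  mem[L0]=30
11. P1: store L0 := 85  bus=[-]  L0: P0=I P1=M  mem[L0]=30
12. P0: load  L0  bus=[BusRd,Flush]  L0: P0=S P1=S  mem[L0]=85
13. P0: store L1 := 11  bus=[-]  L1: P0=M P1=I  mem[L1]=40
14. P1: load  L1  bus=[BusRd,Flush]  L1: P0=S P1=S  mem[L1]=11
15. P0: load  L0  bus=[-]  L0: P0=S P1=S  mem[L0]=85
16. P0: store L1 := 75  bus=[BusUpgr]  L1: P0=M P1=I  mem[L1]=11
17. P0: load  L1  bus=[-]  L1: P0=M P1=I  mem[L1]=11
18. P0: store L0 := 83  bus=[BusUpgr]  L0: P0=M P1=I  mem[L0]=85
19. P1: store L0 := 87  bus=[BusRdX,Flush]  L0: P0=I P1=M  mem[L0]=83
20. P1: store L0 := 53  bus=[-]  L0: P0=I P1=M  mem[L0]=83
21. P1: store L1 := 20  bus=[BusRdX,Flush]  L1: P0=I P1=M  mem[L1]=75
22. P0: load  L1  bus=[BusRd,Flush]  L1: P0=S P1=S  mem[L1]=20
23. P1: store L0 := 32  bus=[-]  L0: P0=I P1=M  mem[L0]=83
24. P0: store L1 := 46  bus=[BusUpgr]  L1: P0=M P1=I  mem[L1]=20
25. P1: load  L0  bus=[-]  L0: P0=I P1=M  mem[L0]=83
26. P0: load  L0  bus=[BusRd,Flush]  L0: P0=S P1=S  mem[L0]=32
27. P0: load  L1  bus=[-]  L1: P0=M P1=I  mem[L1]=20
28. P1: load  L1  bus=[BusRd,Flush]  L1: P0=S P1=S  mem[L1]=46
29. P0: store L1 := 64  bus=[BusUpgr]  L1: P0=M P1=I  mem[L1]=46
30. P1: store L0 := 90  bus=[BusUpgr]  L0: P0=I P1=M  mem[L0]=32

memory[L1] = 46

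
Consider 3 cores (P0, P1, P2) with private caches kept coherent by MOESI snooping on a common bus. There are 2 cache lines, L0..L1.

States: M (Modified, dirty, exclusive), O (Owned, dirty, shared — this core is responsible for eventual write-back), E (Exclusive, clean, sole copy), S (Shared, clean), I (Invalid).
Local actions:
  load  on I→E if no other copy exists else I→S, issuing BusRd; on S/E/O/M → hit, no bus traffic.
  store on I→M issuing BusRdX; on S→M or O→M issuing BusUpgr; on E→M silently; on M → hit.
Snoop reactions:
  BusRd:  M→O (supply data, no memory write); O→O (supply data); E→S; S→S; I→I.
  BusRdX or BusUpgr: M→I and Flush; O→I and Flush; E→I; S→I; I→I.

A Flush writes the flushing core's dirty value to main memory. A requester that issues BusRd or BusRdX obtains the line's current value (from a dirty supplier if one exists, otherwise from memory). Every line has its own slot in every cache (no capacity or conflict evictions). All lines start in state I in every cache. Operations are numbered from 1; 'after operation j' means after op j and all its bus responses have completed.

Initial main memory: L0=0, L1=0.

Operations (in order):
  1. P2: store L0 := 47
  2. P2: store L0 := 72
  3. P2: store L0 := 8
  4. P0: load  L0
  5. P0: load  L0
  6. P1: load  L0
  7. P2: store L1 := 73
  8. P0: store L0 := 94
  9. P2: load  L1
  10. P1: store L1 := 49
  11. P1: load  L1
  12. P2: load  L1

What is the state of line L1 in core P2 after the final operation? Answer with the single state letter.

state = S

[1] P2: store L0 := 47 | P0:I, P1:I, P2:M(47) | bus: BusRdX
[2] P2: store L0 := 72 | P0:I, P1:I, P2:M(72) | bus: none
[3] P2: store L0 := 8 | P0:I, P1:I, P2:M(8) | bus: none
[4] P0: load  L0 | P0:S(8), P1:I, P2:O(8) | bus: BusRd
[5] P0: load  L0 | P0:S(8), P1:I, P2:O(8) | bus: none
[6] P1: load  L0 | P0:S(8), P1:S(8), P2:O(8) | bus: BusRd
[7] P2: store L1 := 73 | P0:I, P1:I, P2:M(73) | bus: BusRdX
[8] P0: store L0 := 94 | P0:M(94), P1:I, P2:I | bus: BusUpgr,Flush
[9] P2: load  L1 | P0:I, P1:I, P2:M(73) | bus: none
[10] P1: store L1 := 49 | P0:I, P1:M(49), P2:I | bus: BusRdX,Flush
[11] P1: load  L1 | P0:I, P1:M(49), P2:I | bus: none
[12] P2: load  L1 | P0:I, P1:O(49), P2:S(49) | bus: BusRd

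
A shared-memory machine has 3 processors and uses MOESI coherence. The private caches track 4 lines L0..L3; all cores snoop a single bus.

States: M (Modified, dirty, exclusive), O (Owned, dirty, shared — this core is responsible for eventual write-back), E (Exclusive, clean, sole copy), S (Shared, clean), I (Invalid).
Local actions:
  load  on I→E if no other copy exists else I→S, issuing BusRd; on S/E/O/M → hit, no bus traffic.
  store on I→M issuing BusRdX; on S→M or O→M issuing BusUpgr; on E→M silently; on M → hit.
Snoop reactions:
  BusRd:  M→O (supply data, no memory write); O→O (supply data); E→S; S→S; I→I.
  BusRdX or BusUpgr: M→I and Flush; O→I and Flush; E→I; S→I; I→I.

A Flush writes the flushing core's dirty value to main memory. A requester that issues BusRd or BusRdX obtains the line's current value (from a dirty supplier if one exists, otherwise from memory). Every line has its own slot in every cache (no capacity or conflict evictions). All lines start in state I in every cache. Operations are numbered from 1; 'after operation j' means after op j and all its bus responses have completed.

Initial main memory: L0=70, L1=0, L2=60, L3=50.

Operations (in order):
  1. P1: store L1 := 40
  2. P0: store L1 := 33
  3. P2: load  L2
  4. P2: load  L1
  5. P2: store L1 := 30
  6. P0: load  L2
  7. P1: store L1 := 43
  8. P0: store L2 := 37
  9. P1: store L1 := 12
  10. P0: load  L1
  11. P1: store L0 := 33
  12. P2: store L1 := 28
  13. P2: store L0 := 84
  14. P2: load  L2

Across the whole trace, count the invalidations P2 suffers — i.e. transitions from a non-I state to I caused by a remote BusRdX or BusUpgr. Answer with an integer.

step 1: P1: store L1 := 40  ⟶  IMI  (L1)  txn=BusRdX  M[L1]=0
step 2: P0: store L1 := 33  ⟶  MII  (L1)  txn=BusRdX+Flush  M[L1]=40
step 3: P2: load  L2  ⟶  IIE  (L2)  txn=BusRd  M[L2]=60
step 4: P2: load  L1  ⟶  OIS  (L1)  txn=BusRd  M[L1]=40
step 5: P2: store L1 := 30  ⟶  IIM  (L1)  txn=BusUpgr+Flush  M[L1]=33
step 6: P0: load  L2  ⟶  SIS  (L2)  txn=BusRd  M[L2]=60
step 7: P1: store L1 := 43  ⟶  IMI  (L1)  txn=BusRdX+Flush  M[L1]=30
step 8: P0: store L2 := 37  ⟶  MII  (L2)  txn=BusUpgr  M[L2]=60
step 9: P1: store L1 := 12  ⟶  IMI  (L1)  txn=∅  M[L1]=30
step 10: P0: load  L1  ⟶  SOI  (L1)  txn=BusRd  M[L1]=30
step 11: P1: store L0 := 33  ⟶  IMI  (L0)  txn=BusRdX  M[L0]=70
step 12: P2: store L1 := 28  ⟶  IIM  (L1)  txn=BusRdX+Flush  M[L1]=12
step 13: P2: store L0 := 84  ⟶  IIM  (L0)  txn=BusRdX+Flush  M[L0]=33
step 14: P2: load  L2  ⟶  OIS  (L2)  txn=BusRd  M[L2]=60

invalidations = 2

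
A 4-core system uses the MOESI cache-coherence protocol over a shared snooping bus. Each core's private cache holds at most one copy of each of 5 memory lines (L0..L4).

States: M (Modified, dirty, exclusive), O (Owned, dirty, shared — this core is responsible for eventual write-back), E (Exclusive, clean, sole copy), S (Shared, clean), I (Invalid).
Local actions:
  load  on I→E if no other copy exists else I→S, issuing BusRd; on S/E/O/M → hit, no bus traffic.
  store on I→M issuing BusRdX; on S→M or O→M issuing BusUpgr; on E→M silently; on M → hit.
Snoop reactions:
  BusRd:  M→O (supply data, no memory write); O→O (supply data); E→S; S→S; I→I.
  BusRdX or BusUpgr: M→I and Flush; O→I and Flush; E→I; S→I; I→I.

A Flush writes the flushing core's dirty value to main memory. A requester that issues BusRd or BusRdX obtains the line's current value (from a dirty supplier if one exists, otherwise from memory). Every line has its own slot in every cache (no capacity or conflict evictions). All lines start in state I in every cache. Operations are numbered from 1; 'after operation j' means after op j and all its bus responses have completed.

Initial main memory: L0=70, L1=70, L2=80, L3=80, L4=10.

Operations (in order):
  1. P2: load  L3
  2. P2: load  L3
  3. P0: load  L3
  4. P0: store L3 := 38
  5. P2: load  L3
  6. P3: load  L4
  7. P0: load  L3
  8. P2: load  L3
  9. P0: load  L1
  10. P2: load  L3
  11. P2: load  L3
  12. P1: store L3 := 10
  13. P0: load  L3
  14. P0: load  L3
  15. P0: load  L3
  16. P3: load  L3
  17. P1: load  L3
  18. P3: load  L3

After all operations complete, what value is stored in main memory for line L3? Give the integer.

step 1: P2: load  L3  ⟶  IIEI  (L3)  txn=BusRd  M[L3]=80
step 2: P2: load  L3  ⟶  IIEI  (L3)  txn=∅  M[L3]=80
step 3: P0: load  L3  ⟶  SISI  (L3)  txn=BusRd  M[L3]=80
step 4: P0: store L3 := 38  ⟶  MIII  (L3)  txn=BusUpgr  M[L3]=80
step 5: P2: load  L3  ⟶  OISI  (L3)  txn=BusRd  M[L3]=80
step 6: P3: load  L4  ⟶  IIIE  (L4)  txn=BusRd  M[L4]=10
step 7: P0: load  L3  ⟶  OISI  (L3)  txn=∅  M[L3]=80
step 8: P2: load  L3  ⟶  OISI  (L3)  txn=∅  M[L3]=80
step 9: P0: load  L1  ⟶  EIII  (L1)  txn=BusRd  M[L1]=70
step 10: P2: load  L3  ⟶  OISI  (L3)  txn=∅  M[L3]=80
step 11: P2: load  L3  ⟶  OISI  (L3)  txn=∅  M[L3]=80
step 12: P1: store L3 := 10  ⟶  IMII  (L3)  txn=BusRdX+Flush  M[L3]=38
step 13: P0: load  L3  ⟶  SOII  (L3)  txn=BusRd  M[L3]=38
step 14: P0: load  L3  ⟶  SOII  (L3)  txn=∅  M[L3]=38
step 15: P0: load  L3  ⟶  SOII  (L3)  txn=∅  M[L3]=38
step 16: P3: load  L3  ⟶  SOIS  (L3)  txn=BusRd  M[L3]=38
step 17: P1: load  L3  ⟶  SOIS  (L3)  txn=∅  M[L3]=38
step 18: P3: load  L3  ⟶  SOIS  (L3)  txn=∅  M[L3]=38

memory[L3] = 38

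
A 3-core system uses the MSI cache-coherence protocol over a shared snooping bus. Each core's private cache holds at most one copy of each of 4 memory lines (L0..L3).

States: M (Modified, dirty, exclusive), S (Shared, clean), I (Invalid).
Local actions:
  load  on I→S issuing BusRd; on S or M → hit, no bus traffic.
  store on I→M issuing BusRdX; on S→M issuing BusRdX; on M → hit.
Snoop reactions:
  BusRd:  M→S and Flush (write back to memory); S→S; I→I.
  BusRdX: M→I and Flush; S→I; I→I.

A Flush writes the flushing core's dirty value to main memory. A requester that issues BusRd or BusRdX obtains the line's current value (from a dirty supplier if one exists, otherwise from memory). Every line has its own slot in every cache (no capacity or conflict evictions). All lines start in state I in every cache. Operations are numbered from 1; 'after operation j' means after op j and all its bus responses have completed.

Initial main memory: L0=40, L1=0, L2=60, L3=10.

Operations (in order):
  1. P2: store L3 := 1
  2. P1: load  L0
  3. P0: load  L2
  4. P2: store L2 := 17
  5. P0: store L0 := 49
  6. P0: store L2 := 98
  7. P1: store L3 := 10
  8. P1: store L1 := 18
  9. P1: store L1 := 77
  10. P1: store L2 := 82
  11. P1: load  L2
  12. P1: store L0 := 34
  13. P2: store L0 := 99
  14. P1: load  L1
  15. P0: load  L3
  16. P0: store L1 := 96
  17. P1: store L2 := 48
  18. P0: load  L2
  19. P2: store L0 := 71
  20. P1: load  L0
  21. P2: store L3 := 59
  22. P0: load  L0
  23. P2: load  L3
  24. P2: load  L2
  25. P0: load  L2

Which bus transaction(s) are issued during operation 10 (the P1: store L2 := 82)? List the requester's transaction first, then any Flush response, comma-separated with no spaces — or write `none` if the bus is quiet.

bus = BusRdX,Flush

step 1: P2: store L3 := 1  ⟶  IIM  (L3)  txn=BusRdX  M[L3]=10
step 2: P1: load  L0  ⟶  ISI  (L0)  txn=BusRd  M[L0]=40
step 3: P0: load  L2  ⟶  SII  (L2)  txn=BusRd  M[L2]=60
step 4: P2: store L2 := 17  ⟶  IIM  (L2)  txn=BusRdX  M[L2]=60
step 5: P0: store L0 := 49  ⟶  MII  (L0)  txn=BusRdX  M[L0]=40
step 6: P0: store L2 := 98  ⟶  MII  (L2)  txn=BusRdX+Flush  M[L2]=17
step 7: P1: store L3 := 10  ⟶  IMI  (L3)  txn=BusRdX+Flush  M[L3]=1
step 8: P1: store L1 := 18  ⟶  IMI  (L1)  txn=BusRdX  M[L1]=0
step 9: P1: store L1 := 77  ⟶  IMI  (L1)  txn=∅  M[L1]=0
step 10: P1: store L2 := 82  ⟶  IMI  (L2)  txn=BusRdX+Flush  M[L2]=98
step 11: P1: load  L2  ⟶  IMI  (L2)  txn=∅  M[L2]=98
step 12: P1: store L0 := 34  ⟶  IMI  (L0)  txn=BusRdX+Flush  M[L0]=49
step 13: P2: store L0 := 99  ⟶  IIM  (L0)  txn=BusRdX+Flush  M[L0]=34
step 14: P1: load  L1  ⟶  IMI  (L1)  txn=∅  M[L1]=0
step 15: P0: load  L3  ⟶  SSI  (L3)  txn=BusRd+Flush  M[L3]=10
step 16: P0: store L1 := 96  ⟶  MII  (L1)  txn=BusRdX+Flush  M[L1]=77
step 17: P1: store L2 := 48  ⟶  IMI  (L2)  txn=∅  M[L2]=98
step 18: P0: load  L2  ⟶  SSI  (L2)  txn=BusRd+Flush  M[L2]=48
step 19: P2: store L0 := 71  ⟶  IIM  (L0)  txn=∅  M[L0]=34
step 20: P1: load  L0  ⟶  ISS  (L0)  txn=BusRd+Flush  M[L0]=71
step 21: P2: store L3 := 59  ⟶  IIM  (L3)  txn=BusRdX  M[L3]=10
step 22: P0: load  L0  ⟶  SSS  (L0)  txn=BusRd  M[L0]=71
step 23: P2: load  L3  ⟶  IIM  (L3)  txn=∅  M[L3]=10
step 24: P2: load  L2  ⟶  SSS  (L2)  txn=BusRd  M[L2]=48
step 25: P0: load  L2  ⟶  SSS  (L2)  txn=∅  M[L2]=48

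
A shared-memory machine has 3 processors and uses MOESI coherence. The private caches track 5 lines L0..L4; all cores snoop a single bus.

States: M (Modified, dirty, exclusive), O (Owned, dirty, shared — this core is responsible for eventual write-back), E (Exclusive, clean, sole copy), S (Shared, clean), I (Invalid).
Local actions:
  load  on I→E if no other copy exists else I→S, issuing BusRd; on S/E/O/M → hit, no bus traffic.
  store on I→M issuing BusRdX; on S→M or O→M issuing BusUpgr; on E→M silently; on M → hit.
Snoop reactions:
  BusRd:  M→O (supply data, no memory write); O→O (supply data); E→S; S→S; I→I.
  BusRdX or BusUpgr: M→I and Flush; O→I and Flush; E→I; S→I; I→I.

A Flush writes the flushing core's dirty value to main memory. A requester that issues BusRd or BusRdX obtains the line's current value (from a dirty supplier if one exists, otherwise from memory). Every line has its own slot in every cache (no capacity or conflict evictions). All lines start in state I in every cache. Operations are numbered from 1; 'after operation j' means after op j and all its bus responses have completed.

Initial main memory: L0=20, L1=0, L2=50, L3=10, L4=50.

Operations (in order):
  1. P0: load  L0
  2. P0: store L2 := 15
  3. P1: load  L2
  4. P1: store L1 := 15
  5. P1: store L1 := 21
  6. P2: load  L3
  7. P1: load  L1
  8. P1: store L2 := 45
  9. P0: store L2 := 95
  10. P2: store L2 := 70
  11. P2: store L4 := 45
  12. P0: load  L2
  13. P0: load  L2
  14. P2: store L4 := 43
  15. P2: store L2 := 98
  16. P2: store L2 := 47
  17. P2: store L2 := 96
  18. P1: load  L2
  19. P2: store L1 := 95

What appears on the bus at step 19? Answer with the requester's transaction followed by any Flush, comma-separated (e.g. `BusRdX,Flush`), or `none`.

bus = BusRdX,Flush

[1] P0: load  L0 | P0:E(20), P1:I, P2:I | bus: BusRd
[2] P0: store L2 := 15 | P0:M(15), P1:I, P2:I | bus: BusRdX
[3] P1: load  L2 | P0:O(15), P1:S(15), P2:I | bus: BusRd
[4] P1: store L1 := 15 | P0:I, P1:M(15), P2:I | bus: BusRdX
[5] P1: store L1 := 21 | P0:I, P1:M(21), P2:I | bus: none
[6] P2: load  L3 | P0:I, P1:I, P2:E(10) | bus: BusRd
[7] P1: load  L1 | P0:I, P1:M(21), P2:I | bus: none
[8] P1: store L2 := 45 | P0:I, P1:M(45), P2:I | bus: BusUpgr,Flush
[9] P0: store L2 := 95 | P0:M(95), P1:I, P2:I | bus: BusRdX,Flush
[10] P2: store L2 := 70 | P0:I, P1:I, P2:M(70) | bus: BusRdX,Flush
[11] P2: store L4 := 45 | P0:I, P1:I, P2:M(45) | bus: BusRdX
[12] P0: load  L2 | P0:S(70), P1:I, P2:O(70) | bus: BusRd
[13] P0: load  L2 | P0:S(70), P1:I, P2:O(70) | bus: none
[14] P2: store L4 := 43 | P0:I, P1:I, P2:M(43) | bus: none
[15] P2: store L2 := 98 | P0:I, P1:I, P2:M(98) | bus: BusUpgr
[16] P2: store L2 := 47 | P0:I, P1:I, P2:M(47) | bus: none
[17] P2: store L2 := 96 | P0:I, P1:I, P2:M(96) | bus: none
[18] P1: load  L2 | P0:I, P1:S(96), P2:O(96) | bus: BusRd
[19] P2: store L1 := 95 | P0:I, P1:I, P2:M(95) | bus: BusRdX,Flush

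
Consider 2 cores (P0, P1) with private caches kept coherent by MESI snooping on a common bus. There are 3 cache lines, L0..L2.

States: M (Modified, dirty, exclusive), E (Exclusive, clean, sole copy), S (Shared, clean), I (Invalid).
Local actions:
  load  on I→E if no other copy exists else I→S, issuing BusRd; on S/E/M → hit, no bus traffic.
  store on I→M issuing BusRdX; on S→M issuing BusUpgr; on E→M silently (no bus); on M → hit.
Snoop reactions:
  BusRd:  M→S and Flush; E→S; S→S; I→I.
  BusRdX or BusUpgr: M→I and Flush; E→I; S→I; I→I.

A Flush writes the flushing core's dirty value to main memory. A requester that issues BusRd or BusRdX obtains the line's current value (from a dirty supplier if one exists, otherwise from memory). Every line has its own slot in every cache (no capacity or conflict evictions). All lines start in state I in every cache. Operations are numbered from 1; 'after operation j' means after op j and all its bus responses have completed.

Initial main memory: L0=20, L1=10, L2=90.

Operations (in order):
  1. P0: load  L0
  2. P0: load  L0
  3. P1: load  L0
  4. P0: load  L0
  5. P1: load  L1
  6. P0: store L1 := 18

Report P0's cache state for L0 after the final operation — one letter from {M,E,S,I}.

state = S

step 1: P0: load  L0  ⟶  EI  (L0)  txn=BusRd  M[L0]=20
step 2: P0: load  L0  ⟶  EI  (L0)  txn=∅  M[L0]=20
step 3: P1: load  L0  ⟶  SS  (L0)  txn=BusRd  M[L0]=20
step 4: P0: load  L0  ⟶  SS  (L0)  txn=∅  M[L0]=20
step 5: P1: load  L1  ⟶  IE  (L1)  txn=BusRd  M[L1]=10
step 6: P0: store L1 := 18  ⟶  MI  (L1)  txn=BusRdX  M[L1]=10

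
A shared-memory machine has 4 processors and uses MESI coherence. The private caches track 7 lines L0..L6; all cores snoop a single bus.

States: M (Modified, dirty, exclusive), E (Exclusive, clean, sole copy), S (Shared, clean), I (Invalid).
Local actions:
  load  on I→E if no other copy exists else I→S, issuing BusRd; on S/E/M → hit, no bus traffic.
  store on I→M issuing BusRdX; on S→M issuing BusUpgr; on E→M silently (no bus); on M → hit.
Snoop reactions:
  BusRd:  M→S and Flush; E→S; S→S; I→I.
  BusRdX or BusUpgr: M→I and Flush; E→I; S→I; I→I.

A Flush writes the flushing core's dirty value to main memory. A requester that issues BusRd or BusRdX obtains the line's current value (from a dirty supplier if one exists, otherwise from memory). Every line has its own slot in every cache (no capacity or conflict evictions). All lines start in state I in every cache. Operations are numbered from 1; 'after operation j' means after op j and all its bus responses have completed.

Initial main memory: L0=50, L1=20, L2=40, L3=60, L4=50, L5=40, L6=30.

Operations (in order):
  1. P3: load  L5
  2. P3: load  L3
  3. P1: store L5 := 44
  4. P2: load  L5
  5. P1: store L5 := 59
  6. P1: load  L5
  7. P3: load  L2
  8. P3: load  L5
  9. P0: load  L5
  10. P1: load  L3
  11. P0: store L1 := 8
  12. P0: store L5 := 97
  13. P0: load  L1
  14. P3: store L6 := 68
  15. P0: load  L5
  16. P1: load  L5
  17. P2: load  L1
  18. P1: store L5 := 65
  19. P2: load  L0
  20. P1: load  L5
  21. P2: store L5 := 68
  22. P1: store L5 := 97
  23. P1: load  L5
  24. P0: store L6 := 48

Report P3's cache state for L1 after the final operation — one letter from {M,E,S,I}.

state = I

step 1: P3: load  L5  ⟶  IIIE  (L5)  txn=BusRd  M[L5]=40
step 2: P3: load  L3  ⟶  IIIE  (L3)  txn=BusRd  M[L3]=60
step 3: P1: store L5 := 44  ⟶  IMII  (L5)  txn=BusRdX  M[L5]=40
step 4: P2: load  L5  ⟶  ISSI  (L5)  txn=BusRd+Flush  M[L5]=44
step 5: P1: store L5 := 59  ⟶  IMII  (L5)  txn=BusUpgr  M[L5]=44
step 6: P1: load  L5  ⟶  IMII  (L5)  txn=∅  M[L5]=44
step 7: P3: load  L2  ⟶  IIIE  (L2)  txn=BusRd  M[L2]=40
step 8: P3: load  L5  ⟶  ISIS  (L5)  txn=BusRd+Flush  M[L5]=59
step 9: P0: load  L5  ⟶  SSIS  (L5)  txn=BusRd  M[L5]=59
step 10: P1: load  L3  ⟶  ISIS  (L3)  txn=BusRd  M[L3]=60
step 11: P0: store L1 := 8  ⟶  MIII  (L1)  txn=BusRdX  M[L1]=20
step 12: P0: store L5 := 97  ⟶  MIII  (L5)  txn=BusUpgr  M[L5]=59
step 13: P0: load  L1  ⟶  MIII  (L1)  txn=∅  M[L1]=20
step 14: P3: store L6 := 68  ⟶  IIIM  (L6)  txn=BusRdX  M[L6]=30
step 15: P0: load  L5  ⟶  MIII  (L5)  txn=∅  M[L5]=59
step 16: P1: load  L5  ⟶  SSII  (L5)  txn=BusRd+Flush  M[L5]=97
step 17: P2: load  L1  ⟶  SISI  (L1)  txn=BusRd+Flush  M[L1]=8
step 18: P1: store L5 := 65  ⟶  IMII  (L5)  txn=BusUpgr  M[L5]=97
step 19: P2: load  L0  ⟶  IIEI  (L0)  txn=BusRd  M[L0]=50
step 20: P1: load  L5  ⟶  IMII  (L5)  txn=∅  M[L5]=97
step 21: P2: store L5 := 68  ⟶  IIMI  (L5)  txn=BusRdX+Flush  M[L5]=65
step 22: P1: store L5 := 97  ⟶  IMII  (L5)  txn=BusRdX+Flush  M[L5]=68
step 23: P1: load  L5  ⟶  IMII  (L5)  txn=∅  M[L5]=68
step 24: P0: store L6 := 48  ⟶  MIII  (L6)  txn=BusRdX+Flush  M[L6]=68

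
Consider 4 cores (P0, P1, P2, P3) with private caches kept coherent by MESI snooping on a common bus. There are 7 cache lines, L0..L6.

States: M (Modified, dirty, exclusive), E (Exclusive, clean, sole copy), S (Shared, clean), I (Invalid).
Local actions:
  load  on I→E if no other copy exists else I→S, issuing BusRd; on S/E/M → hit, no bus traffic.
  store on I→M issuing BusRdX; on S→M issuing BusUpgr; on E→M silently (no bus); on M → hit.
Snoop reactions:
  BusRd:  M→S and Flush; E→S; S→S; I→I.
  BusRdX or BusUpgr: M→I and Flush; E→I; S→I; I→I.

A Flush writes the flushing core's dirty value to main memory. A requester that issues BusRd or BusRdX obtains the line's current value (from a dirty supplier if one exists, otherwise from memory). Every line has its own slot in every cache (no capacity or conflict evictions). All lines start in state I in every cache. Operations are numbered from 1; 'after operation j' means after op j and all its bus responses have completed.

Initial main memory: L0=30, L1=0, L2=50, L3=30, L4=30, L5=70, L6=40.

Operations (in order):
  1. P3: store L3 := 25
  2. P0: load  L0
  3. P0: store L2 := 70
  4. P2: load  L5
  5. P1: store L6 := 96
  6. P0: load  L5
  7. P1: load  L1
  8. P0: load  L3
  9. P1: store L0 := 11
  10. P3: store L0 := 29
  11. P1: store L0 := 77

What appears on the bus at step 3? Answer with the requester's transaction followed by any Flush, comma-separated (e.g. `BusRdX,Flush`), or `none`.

step 1: P3: store L3 := 25  ⟶  IIIM  (L3)  txn=BusRdX  M[L3]=30
step 2: P0: load  L0  ⟶  EIII  (L0)  txn=BusRd  M[L0]=30
step 3: P0: store L2 := 70  ⟶  MIII  (L2)  txn=BusRdX  M[L2]=50
step 4: P2: load  L5  ⟶  IIEI  (L5)  txn=BusRd  M[L5]=70
step 5: P1: store L6 := 96  ⟶  IMII  (L6)  txn=BusRdX  M[L6]=40
step 6: P0: load  L5  ⟶  SISI  (L5)  txn=BusRd  M[L5]=70
step 7: P1: load  L1  ⟶  IEII  (L1)  txn=BusRd  M[L1]=0
step 8: P0: load  L3  ⟶  SIIS  (L3)  txn=BusRd+Flush  M[L3]=25
step 9: P1: store L0 := 11  ⟶  IMII  (L0)  txn=BusRdX  M[L0]=30
step 10: P3: store L0 := 29  ⟶  IIIM  (L0)  txn=BusRdX+Flush  M[L0]=11
step 11: P1: store L0 := 77  ⟶  IMII  (L0)  txn=BusRdX+Flush  M[L0]=29

bus = BusRdX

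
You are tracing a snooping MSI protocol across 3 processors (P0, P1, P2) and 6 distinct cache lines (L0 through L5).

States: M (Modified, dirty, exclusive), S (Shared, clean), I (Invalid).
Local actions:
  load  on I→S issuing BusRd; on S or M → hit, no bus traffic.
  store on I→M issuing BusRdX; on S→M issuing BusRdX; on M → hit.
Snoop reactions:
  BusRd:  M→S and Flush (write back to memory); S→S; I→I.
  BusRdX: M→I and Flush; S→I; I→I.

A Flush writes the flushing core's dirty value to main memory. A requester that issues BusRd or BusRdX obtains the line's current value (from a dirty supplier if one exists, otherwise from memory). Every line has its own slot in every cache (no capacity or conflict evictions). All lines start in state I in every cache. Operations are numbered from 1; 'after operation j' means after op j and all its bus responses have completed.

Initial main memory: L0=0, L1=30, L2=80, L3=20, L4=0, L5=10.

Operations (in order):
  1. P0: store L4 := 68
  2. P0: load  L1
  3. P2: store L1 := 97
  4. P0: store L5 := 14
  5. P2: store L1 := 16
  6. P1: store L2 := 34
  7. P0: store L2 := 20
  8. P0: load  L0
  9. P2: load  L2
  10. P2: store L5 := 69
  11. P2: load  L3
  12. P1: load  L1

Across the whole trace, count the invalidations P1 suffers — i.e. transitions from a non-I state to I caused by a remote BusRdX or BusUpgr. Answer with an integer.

step 1: P0: store L4 := 68  ⟶  MII  (L4)  txn=BusRdX  M[L4]=0
step 2: P0: load  L1  ⟶  SII  (L1)  txn=BusRd  M[L1]=30
step 3: P2: store L1 := 97  ⟶  IIM  (L1)  txn=BusRdX  M[L1]=30
step 4: P0: store L5 := 14  ⟶  MII  (L5)  txn=BusRdX  M[L5]=10
step 5: P2: store L1 := 16  ⟶  IIM  (L1)  txn=∅  M[L1]=30
step 6: P1: store L2 := 34  ⟶  IMI  (L2)  txn=BusRdX  M[L2]=80
step 7: P0: store L2 := 20  ⟶  MII  (L2)  txn=BusRdX+Flush  M[L2]=34
step 8: P0: load  L0  ⟶  SII  (L0)  txn=BusRd  M[L0]=0
step 9: P2: load  L2  ⟶  SIS  (L2)  txn=BusRd+Flush  M[L2]=20
step 10: P2: store L5 := 69  ⟶  IIM  (L5)  txn=BusRdX+Flush  M[L5]=14
step 11: P2: load  L3  ⟶  IIS  (L3)  txn=BusRd  M[L3]=20
step 12: P1: load  L1  ⟶  ISS  (L1)  txn=BusRd+Flush  M[L1]=16

invalidations = 1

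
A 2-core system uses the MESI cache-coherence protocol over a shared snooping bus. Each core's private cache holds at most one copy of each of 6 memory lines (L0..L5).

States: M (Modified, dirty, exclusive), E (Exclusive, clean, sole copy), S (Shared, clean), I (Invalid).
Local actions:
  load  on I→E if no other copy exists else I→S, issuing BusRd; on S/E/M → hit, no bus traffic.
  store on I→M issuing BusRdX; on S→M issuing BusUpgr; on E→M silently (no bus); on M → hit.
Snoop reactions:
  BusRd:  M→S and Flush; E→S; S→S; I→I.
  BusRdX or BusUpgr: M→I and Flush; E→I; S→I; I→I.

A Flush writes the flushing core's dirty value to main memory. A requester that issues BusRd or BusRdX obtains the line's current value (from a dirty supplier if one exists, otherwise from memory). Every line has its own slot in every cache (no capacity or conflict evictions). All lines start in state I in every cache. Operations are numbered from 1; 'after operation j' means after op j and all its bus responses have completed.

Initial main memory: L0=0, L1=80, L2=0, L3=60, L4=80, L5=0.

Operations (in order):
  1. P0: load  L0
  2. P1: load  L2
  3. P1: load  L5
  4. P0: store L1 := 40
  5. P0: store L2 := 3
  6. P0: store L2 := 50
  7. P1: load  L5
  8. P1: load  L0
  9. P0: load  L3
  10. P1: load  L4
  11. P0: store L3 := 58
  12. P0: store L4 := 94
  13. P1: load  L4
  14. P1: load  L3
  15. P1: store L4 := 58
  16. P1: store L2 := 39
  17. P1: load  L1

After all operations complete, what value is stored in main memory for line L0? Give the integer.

memory[L0] = 0

[1] P0: load  L0 | P0:E(0), P1:I | bus: BusRd
[2] P1: load  L2 | P0:I, P1:E(0) | bus: BusRd
[3] P1: load  L5 | P0:I, P1:E(0) | bus: BusRd
[4] P0: store L1 := 40 | P0:M(40), P1:I | bus: BusRdX
[5] P0: store L2 := 3 | P0:M(3), P1:I | bus: BusRdX
[6] P0: store L2 := 50 | P0:M(50), P1:I | bus: none
[7] P1: load  L5 | P0:I, P1:E(0) | bus: none
[8] P1: load  L0 | P0:S(0), P1:S(0) | bus: BusRd
[9] P0: load  L3 | P0:E(60), P1:I | bus: BusRd
[10] P1: load  L4 | P0:I, P1:E(80) | bus: BusRd
[11] P0: store L3 := 58 | P0:M(58), P1:I | bus: none
[12] P0: store L4 := 94 | P0:M(94), P1:I | bus: BusRdX
[13] P1: load  L4 | P0:S(94), P1:S(94) | bus: BusRd,Flush
[14] P1: load  L3 | P0:S(58), P1:S(58) | bus: BusRd,Flush
[15] P1: store L4 := 58 | P0:I, P1:M(58) | bus: BusUpgr
[16] P1: store L2 := 39 | P0:I, P1:M(39) | bus: BusRdX,Flush
[17] P1: load  L1 | P0:S(40), P1:S(40) | bus: BusRd,Flush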